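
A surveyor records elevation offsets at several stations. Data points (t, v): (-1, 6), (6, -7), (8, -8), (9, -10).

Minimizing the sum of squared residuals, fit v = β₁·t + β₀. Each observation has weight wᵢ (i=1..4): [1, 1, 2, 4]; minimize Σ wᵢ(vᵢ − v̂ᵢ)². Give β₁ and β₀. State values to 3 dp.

β₁ = -1.567, β₀ = 4.041

The normal system MᵀWM·[β₁, β₀]ᵀ = MᵀWv is [[489, 57]; [57, 8]]·[β₁, β₀]ᵀ = [-536, -57]ᵀ.
det = 489·8 − 57² = 663.
β₁ = ((-536)·8 − 57·(-57))/663 = -1039/663; β₀ = (489·(-57) − 57·(-536))/663 = 893/221.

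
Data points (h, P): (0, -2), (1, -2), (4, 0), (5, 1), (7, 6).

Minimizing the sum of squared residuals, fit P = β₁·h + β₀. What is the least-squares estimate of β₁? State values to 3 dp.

Sums needed: Σh·h = 91, Σh = 17, Σ1 = 5.
Right-hand side: Σh·P = 45, ΣP = 3.
So MᵀM·[β₁, β₀]ᵀ = MᵀP: [[91, 17]; [17, 5]]·[β₁, β₀]ᵀ = [45, 3]ᵀ.
det = 91·5 − 17² = 166.
β₁ = (45·5 − 17·3)/166 = 87/83; β₀ = (91·3 − 17·45)/166 = -246/83.

β₁ = 1.048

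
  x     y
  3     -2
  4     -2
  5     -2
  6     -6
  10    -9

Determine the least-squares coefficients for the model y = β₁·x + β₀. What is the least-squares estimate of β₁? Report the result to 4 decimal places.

Entries of MᵀM: Σx·x = 186, Σx = 28, Σ1 = 5.
And Σx·y = -150, Σy = -21.
Δ = 186·5 − 28² = 146.
β₁ = ((-150)·5 − 28·(-21))/146 = -81/73; β₀ = (186·(-21) − 28·(-150))/146 = 147/73.

β₁ = -1.1096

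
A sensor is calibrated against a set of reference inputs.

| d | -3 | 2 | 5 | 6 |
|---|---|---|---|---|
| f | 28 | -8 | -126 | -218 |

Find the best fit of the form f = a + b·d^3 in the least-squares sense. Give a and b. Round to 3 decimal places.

a = 0.417, b = -1.011

Sums needed: Σ1 = 4, Σd^3 = 322, Σd^3·d^3 = 63074.
Right-hand side: Σf = -324, Σd^3·f = -63658.
Normal equations: [[4, 322]; [322, 63074]]·[a, b]ᵀ = [-324, -63658]ᵀ.
det = 4·63074 − 322² = 148612.
a = ((-324)·63074 − 322·(-63658))/148612 = 15475/37153; b = (4·(-63658) − 322·(-324))/148612 = -37576/37153.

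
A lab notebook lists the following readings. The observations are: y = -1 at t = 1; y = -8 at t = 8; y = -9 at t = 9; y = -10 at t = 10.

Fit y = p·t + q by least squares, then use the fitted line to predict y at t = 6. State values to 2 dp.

Forming MᵀM = [[246, 28]; [28, 4]] and Mᵀy = [-246, -28]ᵀ gives MᵀM·[p, q]ᵀ = Mᵀy.
Determinant 246·4 − 28² = 200.
p = ((-246)·4 − 28·(-28))/200 = -1; q = (246·(-28) − 28·(-246))/200 = 0.
At t = 6: ŷ = (-1)·(6) + (0)·(1) = -6.

ŷ = -6.00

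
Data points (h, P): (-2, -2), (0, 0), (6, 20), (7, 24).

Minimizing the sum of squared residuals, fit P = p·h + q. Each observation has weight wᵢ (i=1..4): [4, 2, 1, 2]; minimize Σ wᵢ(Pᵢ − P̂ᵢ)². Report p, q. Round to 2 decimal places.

MᵀWM·[p, q]ᵀ = MᵀWP reads: 150·p + 12·q = 472;  12·p + 9·q = 60.
Δ = 150·9 − 12² = 1206.
p = (472·9 − 12·60)/1206 = 196/67; q = (150·60 − 12·472)/1206 = 556/201.

p = 2.93, q = 2.77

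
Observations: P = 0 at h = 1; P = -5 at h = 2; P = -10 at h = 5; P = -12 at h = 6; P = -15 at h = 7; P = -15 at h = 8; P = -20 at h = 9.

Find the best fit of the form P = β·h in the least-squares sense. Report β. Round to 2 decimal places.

With design matrix A, AᵀA = [[260]] and AᵀP = [-537]ᵀ.
Hence β = -537 / 260 ≈ -2.06538.

β = -2.07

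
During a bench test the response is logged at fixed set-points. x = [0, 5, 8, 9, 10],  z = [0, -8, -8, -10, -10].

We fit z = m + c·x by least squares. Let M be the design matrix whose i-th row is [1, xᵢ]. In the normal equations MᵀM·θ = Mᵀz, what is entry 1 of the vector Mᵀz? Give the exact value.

-36

Entry 1 ↔ basis 1, so (Mᵀz)_{1} = Σᵢ zᵢ = (1)·(0) + (1)·(-8) + (1)·(-8) + (1)·(-10) + (1)·(-10) = -36.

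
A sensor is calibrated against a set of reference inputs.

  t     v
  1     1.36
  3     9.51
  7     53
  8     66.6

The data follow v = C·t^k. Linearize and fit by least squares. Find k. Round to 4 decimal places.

k = 1.8838

Let Y = ln v. Fitting Y = k·ln t + ln C by least squares:
Sums: Σln t = 5.1240, Σ(ln t)² = 9.3176, Σln v = 10.7288, Σln t·ln v = 18.9312.
Normal system: [[9.3176, 5.1240]; [5.1240, 4]]·[k, ln C]ᵀ = [18.9312, 10.7288]ᵀ.
Δ = 9.3176·4 − (5.1240)² = 11.0154; k = (18.9312·4 − 5.1240·10.7288)/11.0154 = 1.88381, ln C = (9.3176·10.7288 − 5.1240·18.9312)/11.0154 = 0.26906.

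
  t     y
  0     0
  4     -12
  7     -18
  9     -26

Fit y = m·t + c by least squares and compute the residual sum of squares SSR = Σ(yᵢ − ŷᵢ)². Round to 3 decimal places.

SSR = 3.826

With design matrix A, AᵀA = [[146, 20]; [20, 4]] and Aᵀy = [-408, -56]ᵀ.
Eliminating c: 4·(row 1) − 20·(row 2) gives 184·m = 4·(-408) − 20·(-56) = -512, so m = -64/23.
Then c = ((-56) − 20·(-64/23))/4 = -2/23.
Residuals: 2/23, -18/23, 36/23, -20/23; SSR = 88/23.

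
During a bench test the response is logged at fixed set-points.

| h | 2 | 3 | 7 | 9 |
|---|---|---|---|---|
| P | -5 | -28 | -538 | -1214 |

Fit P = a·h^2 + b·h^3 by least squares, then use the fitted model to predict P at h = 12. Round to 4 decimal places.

P̂ = -3019.3807

Setting ∂/∂a … = 0 gives: 9059·a + 76131·b = -124968;  76131·a + 649883·b = -1070336.
Δ = 9059·649883 − 76131² = 91360936.
a = ((-124968)·649883 − 76131·(-1070336))/91360936 = 33896409/11420117; b = (9059·(-1070336) − 76131·(-124968))/91360936 = -22779377/11420117.
At h = 12: P̂ = (33896409/11420117)·(144) + (-22779377/11420117)·(1728) = -34481680560/11420117.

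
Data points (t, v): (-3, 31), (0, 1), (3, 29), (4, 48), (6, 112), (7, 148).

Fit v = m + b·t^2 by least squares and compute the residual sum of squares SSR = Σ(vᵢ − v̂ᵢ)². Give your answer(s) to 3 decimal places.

Sums needed: Σ1 = 6, Σt^2 = 119, Σt^2·t^2 = 4115.
Right-hand side: Σv = 369, Σt^2·v = 12592.
So MᵀM·[m, b]ᵀ = Mᵀv: [[6, 119]; [119, 4115]]·[m, b]ᵀ = [369, 12592]ᵀ.
Eliminating b: 4115·(row 1) − 119·(row 2) gives 10529·m = 4115·369 − 119·12592 = 19987, so m = 19987/10529.
Then b = (12592 − 119·(19987/10529))/4115 = 31641/10529.
Residuals: 21643/10529, -9458/10529, 585/10529, -20851/10529, 20185/10529, -12104/10529; SSR = 146920/10529.

SSR = 13.954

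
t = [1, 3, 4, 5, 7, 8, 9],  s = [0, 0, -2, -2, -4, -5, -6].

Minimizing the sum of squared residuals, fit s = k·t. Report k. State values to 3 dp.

The normal system AᵀA·[k]ᵀ = Aᵀs is [[245]]·[k]ᵀ = [-140]ᵀ.
k = (-140)/245 = -0.571429.

k = -0.571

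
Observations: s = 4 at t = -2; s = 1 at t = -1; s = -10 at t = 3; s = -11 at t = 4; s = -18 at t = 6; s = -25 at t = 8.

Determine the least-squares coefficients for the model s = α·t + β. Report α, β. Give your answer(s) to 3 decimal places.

α = -2.816, β = -1.386

Normal-equation sums: Σt·t = 130, Σt = 18, Σ1 = 6.
For Mᵀs: Σt·s = -391, Σs = -59.
So MᵀM·[α, β]ᵀ = Mᵀs: [[130, 18]; [18, 6]]·[α, β]ᵀ = [-391, -59]ᵀ.
Eliminating β: 6·(row 1) − 18·(row 2) gives 456·α = 6·(-391) − 18·(-59) = -1284, so α = -107/38.
Then β = ((-59) − 18·(-107/38))/6 = -79/57.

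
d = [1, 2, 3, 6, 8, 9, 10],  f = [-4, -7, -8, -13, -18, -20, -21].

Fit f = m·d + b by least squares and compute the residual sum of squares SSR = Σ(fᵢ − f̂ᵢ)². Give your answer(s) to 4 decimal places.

With design matrix X, XᵀX = [[295, 39]; [39, 7]] and Xᵀf = [-654, -91]ᵀ.
Determinant 295·7 − 39² = 544.
m = ((-654)·7 − 39·(-91))/544 = -1029/544; b = (295·(-91) − 39·(-654))/544 = -1339/544.
Residuals: 6/17, -411/544, 37/272, 441/544, -13/32, -35/68, 205/544; SSR = 1057/544.

SSR = 1.9430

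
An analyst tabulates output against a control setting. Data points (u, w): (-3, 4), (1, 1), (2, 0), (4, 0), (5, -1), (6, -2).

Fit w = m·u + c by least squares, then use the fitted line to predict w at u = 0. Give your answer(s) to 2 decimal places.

ŵ = 1.88

With design matrix X, XᵀX = [[91, 15]; [15, 6]] and Xᵀw = [-28, 2]ᵀ.
Determinant 91·6 − 15² = 321.
m = ((-28)·6 − 15·2)/321 = -66/107; c = (91·2 − 15·(-28))/321 = 602/321.
At u = 0: ŵ = (-66/107)·(0) + (602/321)·(1) = 602/321.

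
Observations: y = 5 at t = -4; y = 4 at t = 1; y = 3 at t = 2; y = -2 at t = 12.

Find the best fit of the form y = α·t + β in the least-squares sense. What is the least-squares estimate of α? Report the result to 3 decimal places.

The normal equations are: 165·α + 11·β = -34;  11·α + 4·β = 10.
det = 165·4 − 11² = 539.
α = ((-34)·4 − 11·10)/539 = -246/539; β = (165·10 − 11·(-34))/539 = 184/49.

α = -0.456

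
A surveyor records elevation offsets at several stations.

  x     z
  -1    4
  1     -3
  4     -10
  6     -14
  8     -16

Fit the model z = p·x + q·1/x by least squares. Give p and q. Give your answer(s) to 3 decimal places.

From the data, Σx·x = 118, Σx·1/x = 5, Σ1/x·1/x = 1213/576.
And Σx·z = -259, Σ1/x·z = -83/6.
Eliminating q: (1213/576)·(row 1) − 5·(row 2) gives (64367/288)·p = (1213/576)·(-259) − 5·(-83/6) = -274327/576, so p = -274327/128734.
Then q = ((-83/6) − 5·(-274327/128734))/(1213/576) = -97152/64367.

p = -2.131, q = -1.509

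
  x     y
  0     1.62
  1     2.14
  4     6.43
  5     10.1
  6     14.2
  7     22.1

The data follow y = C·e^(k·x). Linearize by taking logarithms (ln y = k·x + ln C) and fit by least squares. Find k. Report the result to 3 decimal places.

k = 0.375

Taking logs, ln y = k·x + ln C, so regress ln y on x.
Σx = 23.0000, Σ(x)² = 127.0000, Σln y = 11.1656, Σx·ln y = 57.3559.
Equations: 127.0000·k + 23.0000·ln C = 57.3559;  23.0000·k + 6·ln C = 11.1656.
Slope k = (n·Σx·ln y − Σx·Σln y)/(n·Σ(x)² − (Σx)²) = (6·57.3559 − 23.0000·11.1656)/233.0000 = 0.37480; ln C = (Σln y − k·Σx)/n = 0.42421.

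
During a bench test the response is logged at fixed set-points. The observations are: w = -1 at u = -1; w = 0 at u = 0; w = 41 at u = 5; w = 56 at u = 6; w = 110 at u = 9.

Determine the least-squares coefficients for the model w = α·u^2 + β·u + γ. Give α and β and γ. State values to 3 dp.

Compute the Gram sums: Σu^2·u^2 = 8483, Σu^2·u = 1069, Σu^2 = 143, Σu·u = 143, Σu = 19, Σ1 = 5.
For Xᵀw: Σu^2·w = 11950, Σu·w = 1532, Σw = 206.
XᵀX·[α, β, γ]ᵀ = Xᵀw becomes [[8483, 1069, 143]; [1069, 143, 19]; [143, 19, 5]]·[α, β, γ]ᵀ = [11950, 1532, 206]ᵀ.
Solving the 3×3 system (Gaussian elimination) gives α = 14648/14493, β = 44621/14493, γ = 2873/4831.

α = 1.011, β = 3.079, γ = 0.595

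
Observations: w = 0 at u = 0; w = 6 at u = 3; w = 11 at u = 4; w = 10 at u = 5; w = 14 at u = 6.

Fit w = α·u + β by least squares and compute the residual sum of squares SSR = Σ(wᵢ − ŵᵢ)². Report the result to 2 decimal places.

Normal-equation sums: Σu·u = 86, Σu = 18, Σ1 = 5.
And Σu·w = 196, Σw = 41.
Eliminating β: 5·(row 1) − 18·(row 2) gives 106·α = 5·196 − 18·41 = 242, so α = 121/53.
Then β = (41 − 18·(121/53))/5 = -1/53.
Residuals: 1/53, -44/53, 100/53, -74/53, 17/53; SSR = 334/53.

SSR = 6.30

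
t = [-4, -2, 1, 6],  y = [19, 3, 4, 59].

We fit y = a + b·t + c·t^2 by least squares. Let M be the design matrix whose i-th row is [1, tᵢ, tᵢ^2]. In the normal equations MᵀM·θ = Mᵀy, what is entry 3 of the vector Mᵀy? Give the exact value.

Entry 3 ↔ basis t^2, so (Mᵀy)_{3} = Σᵢ (t^2)·yᵢ = (16)·(19) + (4)·(3) + (1)·(4) + (36)·(59) = 2444.

2444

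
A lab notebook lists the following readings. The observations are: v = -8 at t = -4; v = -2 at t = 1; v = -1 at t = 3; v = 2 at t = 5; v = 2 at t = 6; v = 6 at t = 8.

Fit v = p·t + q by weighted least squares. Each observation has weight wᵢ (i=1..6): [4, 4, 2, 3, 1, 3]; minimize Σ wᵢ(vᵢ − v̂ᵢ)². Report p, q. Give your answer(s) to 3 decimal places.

p = 1.124, q = -3.520

Entries of AᵀWA: Σwᵢ·t·t = 389, Σwᵢ·t = 39, Σwᵢ·1 = 17.
And Σwᵢ·t·v = 300, Σwᵢ·v = -16.
AᵀWA·[p, q]ᵀ = AᵀWv becomes [[389, 39]; [39, 17]]·[p, q]ᵀ = [300, -16]ᵀ.
Eliminating q: 17·(row 1) − 39·(row 2) gives 5092·p = 17·300 − 39·(-16) = 5724, so p = 1431/1273.
Then q = ((-16) − 39·(1431/1273))/17 = -4481/1273.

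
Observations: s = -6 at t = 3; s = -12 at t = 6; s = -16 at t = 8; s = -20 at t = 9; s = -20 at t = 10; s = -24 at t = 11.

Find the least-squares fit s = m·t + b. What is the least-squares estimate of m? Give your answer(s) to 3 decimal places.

m = -2.202

The normal system MᵀM·[m, b]ᵀ = Mᵀs is [[411, 47]; [47, 6]]·[m, b]ᵀ = [-862, -98]ᵀ.
Δ = 411·6 − 47² = 257.
m = ((-862)·6 − 47·(-98))/257 = -566/257; b = (411·(-98) − 47·(-862))/257 = 236/257.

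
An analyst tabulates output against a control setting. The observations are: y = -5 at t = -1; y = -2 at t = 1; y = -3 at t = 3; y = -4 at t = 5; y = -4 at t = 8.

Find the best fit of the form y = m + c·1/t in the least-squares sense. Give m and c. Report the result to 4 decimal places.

m = -3.7943, c = 1.4759

The normal system MᵀM·[m, c]ᵀ = Mᵀy is [[5, 79/120]; [79/120, 31201/14400]]·[m, c]ᵀ = [-18, 7/10]ᵀ.
det = 5·(31201/14400) − (79/120)² = 37441/3600.
m = ((-18)·(31201/14400) − (79/120)·(7/10))/(37441/3600) = -284127/74882; c = (5·(7/10) − (79/120)·(-18))/(37441/3600) = 55260/37441.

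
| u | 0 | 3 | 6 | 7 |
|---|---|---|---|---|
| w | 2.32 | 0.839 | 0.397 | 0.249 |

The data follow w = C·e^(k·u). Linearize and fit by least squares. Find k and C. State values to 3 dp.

With ln wᵢ as the transformed response and uᵢ as the regressor:
Σu = 16.0000, Σ(u)² = 94.0000, Σln w = -1.6481, Σu·ln w = -15.8017.
Equations: 94.0000·k + 16.0000·ln C = -15.8017;  16.0000·k + 4·ln C = -1.6481.
Solving (det = 120.0000): k = -0.30698, ln C = 0.81588, so C = exp(0.81588) = 2.26116.

k = -0.307, C = 2.261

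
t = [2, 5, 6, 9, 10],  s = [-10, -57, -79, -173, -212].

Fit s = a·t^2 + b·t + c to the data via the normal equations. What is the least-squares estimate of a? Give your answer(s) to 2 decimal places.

The normal equations are: 18498·a + 2078·b + 246·c = -39522;  2078·a + 246·b + 32·c = -4456;  246·a + 32·b + 5·c = -531.
Row-reducing yields a = -6044/3079, b = -5160/3079, c = 3399/3079.

a = -1.96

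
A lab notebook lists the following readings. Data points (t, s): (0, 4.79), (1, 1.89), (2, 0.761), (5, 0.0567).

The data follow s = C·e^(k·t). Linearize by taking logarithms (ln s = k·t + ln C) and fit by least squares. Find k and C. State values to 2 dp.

k = -0.88, C = 4.63

Taking logs, ln s = k·t + ln C, so regress ln s on t.
Sums: Σt = 8.0000, Σ(t)² = 30.0000, Σln s = -0.9400, Σt·ln s = -14.2596.
Normal system: [[30.0000, 8.0000]; [8.0000, 4]]·[k, ln C]ᵀ = [-14.2596, -0.9400]ᵀ.
Slope k = (n·Σt·ln s − Σt·Σln s)/(n·Σ(t)² − (Σt)²) = (4·-14.2596 − 8.0000·-0.9400)/56.0000 = -0.88426; ln C = (Σln s − k·Σt)/n = 1.53351, so C = exp(1.53351) = 4.63443.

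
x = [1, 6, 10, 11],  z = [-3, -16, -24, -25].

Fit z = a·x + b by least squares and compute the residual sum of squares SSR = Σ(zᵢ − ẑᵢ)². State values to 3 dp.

Forming MᵀM = [[258, 28]; [28, 4]] and Mᵀz = [-614, -68]ᵀ gives MᵀM·[a, b]ᵀ = Mᵀz.
Eliminating b: 4·(row 1) − 28·(row 2) gives 248·a = 4·(-614) − 28·(-68) = -552, so a = -69/31.
Then b = ((-68) − 28·(-69/31))/4 = -44/31.
Residuals: 20/31, -38/31, -10/31, 28/31; SSR = 88/31.

SSR = 2.839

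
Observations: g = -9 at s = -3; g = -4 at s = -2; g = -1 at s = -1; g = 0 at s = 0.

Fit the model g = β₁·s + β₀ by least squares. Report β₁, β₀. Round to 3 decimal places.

AᵀA·[β₁, β₀]ᵀ = Aᵀg reads: 14·β₁ + (-6)·β₀ = 36;  (-6)·β₁ + 4·β₀ = -14.
(Σs·s = 14, Σs = -6, Σ1 = 4, Σs·g = 36, Σg = -14.)
Determinant 14·4 − (-6)² = 20.
β₁ = (36·4 − (-6)·(-14))/20 = 3; β₀ = (14·(-14) − (-6)·36)/20 = 1.

β₁ = 3.000, β₀ = 1.000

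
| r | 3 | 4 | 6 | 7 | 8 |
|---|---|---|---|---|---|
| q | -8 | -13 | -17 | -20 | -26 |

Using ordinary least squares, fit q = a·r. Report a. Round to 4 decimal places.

From the data, Σr·r = 174.
And Σr·q = -526.
XᵀX·[a]ᵀ = Xᵀq becomes [[174]]·[a]ᵀ = [-526]ᵀ.
Hence a = -526 / 174 ≈ -3.02299.

a = -3.0230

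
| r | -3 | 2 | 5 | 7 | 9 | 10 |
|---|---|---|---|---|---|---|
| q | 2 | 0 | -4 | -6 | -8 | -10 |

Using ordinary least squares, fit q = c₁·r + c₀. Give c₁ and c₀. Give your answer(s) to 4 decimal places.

c₁ = -0.9322, c₀ = 0.3277

The normal system MᵀM·[c₁, c₀]ᵀ = Mᵀq is [[268, 30]; [30, 6]]·[c₁, c₀]ᵀ = [-240, -26]ᵀ.
Δ = 268·6 − 30² = 708.
c₁ = ((-240)·6 − 30·(-26))/708 = -55/59; c₀ = (268·(-26) − 30·(-240))/708 = 58/177.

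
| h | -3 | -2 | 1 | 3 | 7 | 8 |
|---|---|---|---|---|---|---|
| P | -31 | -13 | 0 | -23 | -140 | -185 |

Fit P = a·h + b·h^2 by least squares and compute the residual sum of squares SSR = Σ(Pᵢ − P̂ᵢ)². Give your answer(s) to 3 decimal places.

Forming MᵀM = [[136, 848]; [848, 6676]] and MᵀP = [-2410, -19238]ᵀ gives MᵀM·[a, b]ᵀ = MᵀP.
det = 136·6676 − 848² = 188832.
a = ((-2410)·6676 − 848·(-19238))/188832 = 9361/7868; b = (136·(-19238) − 848·(-2410))/188832 = -11931/3934.
Residuals: -1067/7868, 849/562, 14501/7868, 5711/7868, 313/1124, -825/1967; SSR = 25483/3934.

SSR = 6.478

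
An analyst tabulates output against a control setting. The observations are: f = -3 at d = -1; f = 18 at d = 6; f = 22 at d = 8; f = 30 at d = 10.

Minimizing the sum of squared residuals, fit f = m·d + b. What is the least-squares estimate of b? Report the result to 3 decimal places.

Compute the Gram sums: Σd·d = 201, Σd = 23, Σ1 = 4.
And Σd·f = 587, Σf = 67.
AᵀA·[m, b]ᵀ = Aᵀf becomes [[201, 23]; [23, 4]]·[m, b]ᵀ = [587, 67]ᵀ.
Determinant 201·4 − 23² = 275.
m = (587·4 − 23·67)/275 = 807/275; b = (201·67 − 23·587)/275 = -34/275.

b = -0.124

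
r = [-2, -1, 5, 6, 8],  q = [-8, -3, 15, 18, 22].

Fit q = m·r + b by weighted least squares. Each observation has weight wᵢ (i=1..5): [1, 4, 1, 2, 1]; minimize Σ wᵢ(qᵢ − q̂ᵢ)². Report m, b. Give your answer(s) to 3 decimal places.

Sums needed: Σwᵢ·r·r = 169, Σwᵢ·r = 19, Σwᵢ·1 = 9.
For MᵀWq: Σwᵢ·r·q = 495, Σwᵢ·q = 53.
Normal equations: [[169, 19]; [19, 9]]·[m, b]ᵀ = [495, 53]ᵀ.
Eliminating b: 9·(row 1) − 19·(row 2) gives 1160·m = 9·495 − 19·53 = 3448, so m = 431/145.
Then b = (53 − 19·(431/145))/9 = -56/145.

m = 2.972, b = -0.386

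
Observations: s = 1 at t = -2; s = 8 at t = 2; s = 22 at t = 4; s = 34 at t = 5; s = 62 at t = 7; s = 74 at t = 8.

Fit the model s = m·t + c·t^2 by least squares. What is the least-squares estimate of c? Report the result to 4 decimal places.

The normal equations are: 162·m + 1044·c = 1298;  1044·m + 7410·c = 9012.
Determinant 162·7410 − 1044² = 110484.
m = (1298·7410 − 1044·9012)/110484 = 17471/9207; c = (162·9012 − 1044·1298)/110484 = 2912/3069.

c = 0.9488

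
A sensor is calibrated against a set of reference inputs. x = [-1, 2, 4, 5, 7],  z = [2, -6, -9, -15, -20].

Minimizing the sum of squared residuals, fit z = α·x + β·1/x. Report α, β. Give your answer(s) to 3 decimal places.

The normal system AᵀA·[α, β]ᵀ = Aᵀz is [[95, 5]; [5, 26909/19600]]·[α, β]ᵀ = [-265, -367/28]ᵀ.
Eliminating β: (26909/19600)·(row 1) − 5·(row 2) gives (413271/3920)·α = (26909/19600)·(-265) − 5·(-367/28) = -1169277/3920, so α = -389759/137757.
Then β = ((-367/28) − 5·(-389759/137757))/(26909/19600) = 104300/137757.

α = -2.829, β = 0.757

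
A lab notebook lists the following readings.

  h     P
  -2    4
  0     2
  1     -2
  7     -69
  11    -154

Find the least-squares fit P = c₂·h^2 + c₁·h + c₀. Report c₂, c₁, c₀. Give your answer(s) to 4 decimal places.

With design matrix M, MᵀM = [[17059, 1667, 175]; [1667, 175, 17]; [175, 17, 5]] and MᵀP = [-22001, -2187, -219]ᵀ.
Row-reducing yields c₂ = -167408/165351, c₁ = -503762/165351, c₀ = 109899/55117.

c₂ = -1.0124, c₁ = -3.0466, c₀ = 1.9939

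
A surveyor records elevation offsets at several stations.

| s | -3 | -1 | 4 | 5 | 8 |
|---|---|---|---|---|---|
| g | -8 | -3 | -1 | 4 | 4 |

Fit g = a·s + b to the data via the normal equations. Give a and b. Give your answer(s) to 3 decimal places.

From the data, Σs·s = 115, Σs = 13, Σ1 = 5.
And Σs·g = 75, Σg = -4.
So XᵀX·[a, b]ᵀ = Xᵀg: [[115, 13]; [13, 5]]·[a, b]ᵀ = [75, -4]ᵀ.
Determinant 115·5 − 13² = 406.
a = (75·5 − 13·(-4))/406 = 61/58; b = (115·(-4) − 13·75)/406 = -205/58.

a = 1.052, b = -3.534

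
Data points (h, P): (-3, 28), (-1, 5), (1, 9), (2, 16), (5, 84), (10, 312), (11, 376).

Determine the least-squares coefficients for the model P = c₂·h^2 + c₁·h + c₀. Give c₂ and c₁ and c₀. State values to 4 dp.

c₂ = 2.9884, c₁ = 0.9706, c₀ = 3.6820

Normal-equation sums: Σh^2·h^2 = 25365, Σh^2·h = 2437, Σh^2 = 261, Σh·h = 261, Σh = 25, Σ1 = 7.
Moment sums: Σh^2·P = 79126, Σh·P = 7628, ΣP = 830.
Normal equations: [[25365, 2437, 261]; [2437, 261, 25]; [261, 25, 7]]·[c₂, c₁, c₀]ᵀ = [79126, 7628, 830]ᵀ.
Row-reducing yields c₂ = 2195855/734804, c₁ = 31009/31948, c₀ = 193255/52486.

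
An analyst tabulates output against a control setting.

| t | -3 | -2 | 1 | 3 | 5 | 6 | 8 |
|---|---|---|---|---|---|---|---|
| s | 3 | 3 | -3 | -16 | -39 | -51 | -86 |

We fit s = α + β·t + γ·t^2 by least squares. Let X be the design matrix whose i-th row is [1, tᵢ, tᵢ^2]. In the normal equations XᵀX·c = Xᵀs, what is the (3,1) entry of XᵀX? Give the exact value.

148

Row 3 ↔ basis t^2, column 1 ↔ basis 1, so (XᵀX)_{3,1} = Σᵢ t^2 = (9)·(1) + (4)·(1) + (1)·(1) + (9)·(1) + (25)·(1) + (36)·(1) + (64)·(1) = 148.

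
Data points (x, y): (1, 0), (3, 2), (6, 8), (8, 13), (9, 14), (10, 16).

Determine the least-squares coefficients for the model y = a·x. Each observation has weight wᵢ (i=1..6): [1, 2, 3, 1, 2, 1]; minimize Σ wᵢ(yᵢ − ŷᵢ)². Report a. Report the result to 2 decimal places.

a = 1.48

Sums needed: Σwᵢ·x·x = 453.
Moment sums: Σwᵢ·x·y = 672.
Hence a = 672 / 453 ≈ 1.48344.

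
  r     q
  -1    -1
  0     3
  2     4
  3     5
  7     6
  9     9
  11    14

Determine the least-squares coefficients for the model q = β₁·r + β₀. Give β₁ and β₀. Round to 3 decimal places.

XᵀX·[β₁, β₀]ᵀ = Xᵀq reads: 265·β₁ + 31·β₀ = 301;  31·β₁ + 7·β₀ = 40.
det = 265·7 − 31² = 894.
β₁ = (301·7 − 31·40)/894 = 289/298; β₀ = (265·40 − 31·301)/894 = 423/298.

β₁ = 0.970, β₀ = 1.419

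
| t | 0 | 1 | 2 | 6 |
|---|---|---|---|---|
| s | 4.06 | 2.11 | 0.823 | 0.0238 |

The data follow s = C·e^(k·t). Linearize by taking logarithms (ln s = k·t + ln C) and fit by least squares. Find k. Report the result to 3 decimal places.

Linearized form: ln s = k·t + ln C. From the 4 transformed points,
XᵀX = [[41.0000, 9.0000]; [9.0000, 4]], rhs = [-22.0713, -1.7850]ᵀ  (here Σt = 9.0000, Σ(t)² = 41.0000, Σln s = -1.7850, Σt·ln s = -22.0713).
Δ = 41.0000·4 − (9.0000)² = 83.0000; k = (-22.0713·4 − 9.0000·-1.7850)/83.0000 = -0.87012, ln C = (41.0000·-1.7850 − 9.0000·-22.0713)/83.0000 = 1.51153.

k = -0.870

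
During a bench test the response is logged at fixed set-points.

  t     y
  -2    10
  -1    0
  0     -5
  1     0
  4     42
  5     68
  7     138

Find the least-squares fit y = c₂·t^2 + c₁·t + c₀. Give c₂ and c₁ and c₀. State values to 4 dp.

c₂ = 2.9679, c₁ = -0.5490, c₀ = -3.4613

Normal-equation sums: Σt^2·t^2 = 3300, Σt^2·t = 524, Σt^2 = 96, Σt·t = 96, Σt = 14, Σ1 = 7.
Right-hand side: Σt^2·y = 9174, Σt·y = 1454, Σy = 253.
So AᵀA·[c₂, c₁, c₀]ᵀ = Aᵀy: [[3300, 524, 96]; [524, 96, 14]; [96, 14, 7]]·[c₂, c₁, c₀]ᵀ = [9174, 1454, 253]ᵀ.
Row-reducing yields c₂ = 64011/21568, c₁ = -11841/21568, c₀ = -37327/10784.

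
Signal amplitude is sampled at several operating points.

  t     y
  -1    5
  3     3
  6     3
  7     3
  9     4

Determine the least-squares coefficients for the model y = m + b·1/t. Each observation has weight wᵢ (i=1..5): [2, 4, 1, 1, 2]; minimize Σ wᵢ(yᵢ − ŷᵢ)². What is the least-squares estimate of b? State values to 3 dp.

The normal system MᵀWM·[m, b]ᵀ = MᵀWy is [[10, -17/126]; [-17/126, 39965/15876]]·[m, b]ᵀ = [36, -527/126]ᵀ.
Determinant 10·(39965/15876) − (-17/126)² = 399361/15876.
m = (36·(39965/15876) − (-17/126)·(-527/126))/(399361/15876) = 1429781/399361; b = (10·(-527/126) − (-17/126)·36)/(399361/15876) = -586908/399361.

b = -1.470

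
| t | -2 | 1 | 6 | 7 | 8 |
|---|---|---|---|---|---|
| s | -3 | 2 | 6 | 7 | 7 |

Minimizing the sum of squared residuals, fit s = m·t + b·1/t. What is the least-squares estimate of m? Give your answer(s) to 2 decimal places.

The normal system XᵀX·[m, b]ᵀ = Xᵀs is [[154, 5]; [5, 37081/28224]]·[m, b]ᵀ = [149, 51/8]ᵀ.
Δ = 154·(37081/28224) − 5² = 357491/2016.
m = (149·(37081/28224) − 5·(51/8))/(357491/2016) = 4625429/5004874; b = (154·(51/8) − 5·149)/(357491/2016) = 477288/357491.

m = 0.92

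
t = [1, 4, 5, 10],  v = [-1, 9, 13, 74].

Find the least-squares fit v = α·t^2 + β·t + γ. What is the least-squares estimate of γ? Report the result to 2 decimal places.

Compute the Gram sums: Σt^2·t^2 = 10882, Σt^2·t = 1190, Σt^2 = 142, Σt·t = 142, Σt = 20, Σ1 = 4.
And Σt^2·v = 7868, Σt·v = 840, Σv = 95.
Normal equations: [[10882, 1190, 142]; [1190, 142, 20]; [142, 20, 4]]·[α, β, γ]ᵀ = [7868, 840, 95]ᵀ.
Row-reducing yields α = 4537/4974, β = -2875/1658, γ = 97/2487.

γ = 0.04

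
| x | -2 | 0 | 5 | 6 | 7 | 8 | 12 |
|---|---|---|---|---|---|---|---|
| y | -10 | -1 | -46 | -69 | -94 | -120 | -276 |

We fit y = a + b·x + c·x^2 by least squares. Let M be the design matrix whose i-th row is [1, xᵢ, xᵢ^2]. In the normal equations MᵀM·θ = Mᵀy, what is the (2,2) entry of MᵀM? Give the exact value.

Row 2 ↔ basis x, column 2 ↔ basis x, so (MᵀM)_{2,2} = Σᵢ (x)·(x) = (-2)·(-2) + (0)·(0) + (5)·(5) + (6)·(6) + (7)·(7) + (8)·(8) + (12)·(12) = 322.

322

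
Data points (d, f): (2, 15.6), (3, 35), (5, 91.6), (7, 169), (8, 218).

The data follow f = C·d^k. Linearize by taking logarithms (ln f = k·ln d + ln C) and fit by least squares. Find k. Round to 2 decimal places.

Let Y = ln f. Fitting Y = k·ln d + ln C by least squares:
Σln d = 7.4265, Σ(ln d)² = 12.3883, Σln f = 21.3344, Σln d·ln f = 34.2598.
Equations: 12.3883·k + 7.4265·ln C = 34.2598;  7.4265·k + 5·ln C = 21.3344.
Slope k = (n·Σln d·ln f − Σln d·Σln f)/(n·Σ(ln d)² − (Σln d)²) = (5·34.2598 − 7.4265·21.3344)/6.7880 = 1.89417; ln C = (Σln f − k·Σln d)/n = 1.45346.

k = 1.89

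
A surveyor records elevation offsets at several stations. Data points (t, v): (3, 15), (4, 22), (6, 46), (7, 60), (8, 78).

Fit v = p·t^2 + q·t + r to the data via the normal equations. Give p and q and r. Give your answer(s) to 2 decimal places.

From the data, Σt^2·t^2 = 8130, Σt^2·t = 1162, Σt^2 = 174, Σt·t = 174, Σt = 28, Σ1 = 5.
For Mᵀv: Σt^2·v = 10075, Σt·v = 1453, Σv = 221.
Inverting the 3×3 Gram matrix, [p, q, r]ᵀ = [107/88, -65/88, 265/44]ᵀ.

p = 1.22, q = -0.74, r = 6.02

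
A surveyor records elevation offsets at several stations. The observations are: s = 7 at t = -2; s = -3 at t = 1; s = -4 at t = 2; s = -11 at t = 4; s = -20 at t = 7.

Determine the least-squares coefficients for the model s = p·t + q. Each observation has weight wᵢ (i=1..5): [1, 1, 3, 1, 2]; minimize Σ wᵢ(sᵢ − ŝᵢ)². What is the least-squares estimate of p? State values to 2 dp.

p = -3.01

Normal-equation sums: Σwᵢ·t·t = 131, Σwᵢ·t = 23, Σwᵢ·1 = 8.
For MᵀWs: Σwᵢ·t·s = -365, Σwᵢ·s = -59.
So MᵀWM·[p, q]ᵀ = MᵀWs: [[131, 23]; [23, 8]]·[p, q]ᵀ = [-365, -59]ᵀ.
Δ = 131·8 − 23² = 519.
p = ((-365)·8 − 23·(-59))/519 = -521/173; q = (131·(-59) − 23·(-365))/519 = 222/173.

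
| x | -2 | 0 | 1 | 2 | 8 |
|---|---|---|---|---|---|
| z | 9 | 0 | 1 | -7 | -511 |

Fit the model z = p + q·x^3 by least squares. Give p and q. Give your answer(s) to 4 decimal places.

Sums needed: Σ1 = 5, Σx^3 = 513, Σx^3·x^3 = 262273.
And Σz = -508, Σx^3·z = -261759.
Determinant 5·262273 − 513² = 1048196.
p = ((-508)·262273 − 513·(-261759))/1048196 = 1047683/1048196; q = (5·(-261759) − 513·(-508))/1048196 = -1048191/1048196.

p = 0.9995, q = -1.0000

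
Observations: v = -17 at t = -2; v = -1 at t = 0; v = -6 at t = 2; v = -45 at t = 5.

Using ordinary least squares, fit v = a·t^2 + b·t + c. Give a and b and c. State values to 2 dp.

Compute the Gram sums: Σt^2·t^2 = 657, Σt^2·t = 125, Σt^2 = 33, Σt·t = 33, Σt = 5, Σ1 = 4.
And Σt^2·v = -1217, Σt·v = -203, Σv = -69.
Row-reducing yields a = -15099/6556, b = 18659/6556, c = -2962/1639.

a = -2.30, b = 2.85, c = -1.81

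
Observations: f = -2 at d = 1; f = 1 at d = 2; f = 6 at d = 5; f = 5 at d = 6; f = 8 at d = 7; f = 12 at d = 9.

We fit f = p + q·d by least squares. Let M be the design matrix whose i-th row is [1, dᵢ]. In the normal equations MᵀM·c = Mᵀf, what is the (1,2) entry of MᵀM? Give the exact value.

30

Row 1 ↔ basis 1, column 2 ↔ basis d, so (MᵀM)_{1,2} = Σᵢ d = (1)·(1) + (1)·(2) + (1)·(5) + (1)·(6) + (1)·(7) + (1)·(9) = 30.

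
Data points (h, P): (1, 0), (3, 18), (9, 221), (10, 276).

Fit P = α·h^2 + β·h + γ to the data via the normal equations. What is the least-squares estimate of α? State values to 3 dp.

From the data, Σh^2·h^2 = 16643, Σh^2·h = 1757, Σh^2 = 191, Σh·h = 191, Σh = 23, Σ1 = 4.
Right-hand side: Σh^2·P = 45663, Σh·P = 4803, ΣP = 515.
Normal equations: [[16643, 1757, 191]; [1757, 191, 23]; [191, 23, 4]]·[α, β, γ]ᵀ = [45663, 4803, 515]ᵀ.
Row-reducing yields α = 3295/1068, β = -17327/5340, γ = 79/890.

α = 3.085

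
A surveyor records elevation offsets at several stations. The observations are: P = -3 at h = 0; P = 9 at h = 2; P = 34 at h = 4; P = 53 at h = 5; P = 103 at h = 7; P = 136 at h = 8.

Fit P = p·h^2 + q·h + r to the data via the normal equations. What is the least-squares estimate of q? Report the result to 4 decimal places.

Entries of AᵀA: Σh^2·h^2 = 7394, Σh^2·h = 1052, Σh^2 = 158, Σh·h = 158, Σh = 26, Σ1 = 6.
And Σh^2·P = 15656, Σh·P = 2228, ΣP = 332.
So AᵀA·[p, q, r]ᵀ = AᵀP: [[7394, 1052, 158]; [1052, 158, 26]; [158, 26, 6]]·[p, q, r]ᵀ = [15656, 2228, 332]ᵀ.
Inverting the 3×3 Gram matrix, [p, q, r]ᵀ = [5864/2911, 3170/2911, -7080/2911]ᵀ.

q = 1.0890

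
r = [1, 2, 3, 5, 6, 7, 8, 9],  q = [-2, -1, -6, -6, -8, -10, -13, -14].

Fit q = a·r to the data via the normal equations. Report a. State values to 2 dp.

Sums needed: Σr·r = 269.
And Σr·q = -400.
a = (-400)/269 = -1.48699.

a = -1.49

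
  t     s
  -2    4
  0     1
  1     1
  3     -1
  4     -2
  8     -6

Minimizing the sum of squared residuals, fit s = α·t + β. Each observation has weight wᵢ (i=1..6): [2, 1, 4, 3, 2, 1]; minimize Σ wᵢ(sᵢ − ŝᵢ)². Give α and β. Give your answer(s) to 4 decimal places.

Entries of XᵀWX: Σwᵢ·t·t = 135, Σwᵢ·t = 25, Σwᵢ·1 = 13.
For XᵀWs: Σwᵢ·t·s = -85, Σwᵢ·s = 0.
Eliminating β: 13·(row 1) − 25·(row 2) gives 1130·α = 13·(-85) − 25·0 = -1105, so α = -221/226.
Then β = (0 − 25·(-221/226))/13 = 425/226.

α = -0.9779, β = 1.8805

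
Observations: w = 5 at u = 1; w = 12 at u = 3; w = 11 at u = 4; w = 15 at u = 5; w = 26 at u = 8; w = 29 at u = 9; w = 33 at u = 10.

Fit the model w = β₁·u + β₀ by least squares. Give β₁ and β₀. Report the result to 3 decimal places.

With design matrix A, AᵀA = [[296, 40]; [40, 7]] and Aᵀw = [959, 131]ᵀ.
Δ = 296·7 − 40² = 472.
β₁ = (959·7 − 40·131)/472 = 1473/472; β₀ = (296·131 − 40·959)/472 = 52/59.

β₁ = 3.121, β₀ = 0.881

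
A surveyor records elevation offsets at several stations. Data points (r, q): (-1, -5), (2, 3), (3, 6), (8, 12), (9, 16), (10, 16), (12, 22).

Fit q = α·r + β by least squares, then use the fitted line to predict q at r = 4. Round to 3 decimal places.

q̂ = 5.941

The normal system AᵀA·[α, β]ᵀ = Aᵀq is [[403, 43]; [43, 7]]·[α, β]ᵀ = [693, 70]ᵀ.
Determinant 403·7 − 43² = 972.
α = (693·7 − 43·70)/972 = 1841/972; β = (403·70 − 43·693)/972 = -1589/972.
At r = 4: q̂ = (1841/972)·(4) + (-1589/972)·(1) = 1925/324.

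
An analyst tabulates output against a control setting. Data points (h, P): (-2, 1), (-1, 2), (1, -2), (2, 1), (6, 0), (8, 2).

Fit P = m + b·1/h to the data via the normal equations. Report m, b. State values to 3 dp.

Normal-equation sums: Σ1 = 6, Σ1/h = 7/24, Σ1/h·1/h = 1465/576.
And ΣP = 4, Σ1/h·P = -15/4.
So MᵀM·[m, b]ᵀ = MᵀP: [[6, 7/24]; [7/24, 1465/576]]·[m, b]ᵀ = [4, -15/4]ᵀ.
Eliminating b: (1465/576)·(row 1) − (7/24)·(row 2) gives (8741/576)·m = (1465/576)·4 − (7/24)·(-15/4) = 3245/288, so m = 6490/8741.
Then b = ((-15/4) − (7/24)·(6490/8741))/(1465/576) = -13632/8741.

m = 0.742, b = -1.560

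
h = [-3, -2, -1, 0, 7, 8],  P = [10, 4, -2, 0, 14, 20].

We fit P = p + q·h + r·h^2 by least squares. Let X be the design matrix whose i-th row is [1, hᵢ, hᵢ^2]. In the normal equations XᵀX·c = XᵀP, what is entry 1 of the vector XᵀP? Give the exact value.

46

Entry 1 ↔ basis 1, so (XᵀP)_{1} = Σᵢ Pᵢ = (1)·(10) + (1)·(4) + (1)·(-2) + (1)·(0) + (1)·(14) + (1)·(20) = 46.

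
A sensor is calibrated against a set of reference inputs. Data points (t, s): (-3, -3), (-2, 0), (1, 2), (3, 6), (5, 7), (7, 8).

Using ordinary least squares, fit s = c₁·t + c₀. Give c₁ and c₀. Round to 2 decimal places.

c₁ = 1.08, c₀ = 1.34

Sums needed: Σt·t = 97, Σt = 11, Σ1 = 6.
Right-hand side: Σt·s = 120, Σs = 20.
So XᵀX·[c₁, c₀]ᵀ = Xᵀs: [[97, 11]; [11, 6]]·[c₁, c₀]ᵀ = [120, 20]ᵀ.
Determinant 97·6 − 11² = 461.
c₁ = (120·6 − 11·20)/461 = 500/461; c₀ = (97·20 − 11·120)/461 = 620/461.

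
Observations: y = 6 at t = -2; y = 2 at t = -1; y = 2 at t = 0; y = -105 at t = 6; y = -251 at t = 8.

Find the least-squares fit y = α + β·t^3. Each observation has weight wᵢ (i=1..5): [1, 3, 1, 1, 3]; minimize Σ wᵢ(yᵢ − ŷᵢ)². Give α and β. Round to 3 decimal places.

α = 1.705, β = -0.494

Entries of MᵀWM: Σwᵢ·1 = 9, Σwᵢ·t^3 = 1741, Σwᵢ·t^3·t^3 = 833155.
Moment sums: Σwᵢ·y = -844, Σwᵢ·t^3·y = -408270.
So MᵀWM·[α, β]ᵀ = MᵀWy: [[9, 1741]; [1741, 833155]]·[α, β]ᵀ = [-844, -408270]ᵀ.
Δ = 9·833155 − 1741² = 4467314.
α = ((-844)·833155 − 1741·(-408270))/4467314 = 3807625/2233657; β = (9·(-408270) − 1741·(-844))/4467314 = -1102513/2233657.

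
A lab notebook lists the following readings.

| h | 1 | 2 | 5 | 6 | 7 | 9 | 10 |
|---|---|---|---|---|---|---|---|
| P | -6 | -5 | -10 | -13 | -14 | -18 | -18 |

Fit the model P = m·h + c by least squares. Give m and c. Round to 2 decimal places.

Compute the Gram sums: Σh·h = 296, Σh = 40, Σ1 = 7.
And Σh·P = -584, ΣP = -84.
So AᵀA·[m, c]ᵀ = AᵀP: [[296, 40]; [40, 7]]·[m, c]ᵀ = [-584, -84]ᵀ.
Δ = 296·7 − 40² = 472.
m = ((-584)·7 − 40·(-84))/472 = -91/59; c = (296·(-84) − 40·(-584))/472 = -188/59.

m = -1.54, c = -3.19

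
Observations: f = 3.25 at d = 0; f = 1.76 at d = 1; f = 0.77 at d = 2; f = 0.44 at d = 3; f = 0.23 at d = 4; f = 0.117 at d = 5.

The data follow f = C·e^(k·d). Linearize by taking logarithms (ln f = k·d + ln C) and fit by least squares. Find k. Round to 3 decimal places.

k = -0.665

Let Y = ln f. Fitting Y = k·d + ln C by least squares:
XᵀX = [[55.0000, 15.0000]; [15.0000, 6]], rhs = [-19.0270, -2.9536]ᵀ  (here Σd = 15.0000, Σ(d)² = 55.0000, Σln f = -2.9536, Σd·ln f = -19.0270).
Δ = 55.0000·6 − (15.0000)² = 105.0000; k = (-19.0270·6 − 15.0000·-2.9536)/105.0000 = -0.66531, ln C = (55.0000·-2.9536 − 15.0000·-19.0270)/105.0000 = 1.17100.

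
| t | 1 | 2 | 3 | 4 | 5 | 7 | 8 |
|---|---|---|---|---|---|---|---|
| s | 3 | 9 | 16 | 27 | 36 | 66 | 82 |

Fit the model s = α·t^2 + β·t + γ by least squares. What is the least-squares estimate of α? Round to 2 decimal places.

Sums needed: Σt^2·t^2 = 7476, Σt^2·t = 1080, Σt^2 = 168, Σt·t = 168, Σt = 30, Σ1 = 7.
And Σt^2·s = 9997, Σt·s = 1475, Σs = 239.
Normal equations: [[7476, 1080, 168]; [1080, 168, 30]; [168, 30, 7]]·[α, β, γ]ᵀ = [9997, 1475, 239]ᵀ.
Solving the 3×3 system (Gaussian elimination) gives α = 479/516, β = 1525/516, γ = -69/86.

α = 0.93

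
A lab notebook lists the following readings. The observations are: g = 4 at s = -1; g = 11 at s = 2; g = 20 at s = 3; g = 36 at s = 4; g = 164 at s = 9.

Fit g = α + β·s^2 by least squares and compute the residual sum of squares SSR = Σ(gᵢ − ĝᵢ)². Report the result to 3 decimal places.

Compute the Gram sums: Σ1 = 5, Σs^2 = 111, Σs^2·s^2 = 6915.
And Σg = 235, Σs^2·g = 14088.
So MᵀM·[α, β]ᵀ = Mᵀg: [[5, 111]; [111, 6915]]·[α, β]ᵀ = [235, 14088]ᵀ.
det = 5·6915 − 111² = 22254.
α = (235·6915 − 111·14088)/22254 = 20419/7418; β = (5·14088 − 111·235)/22254 = 14785/7418.
Residuals: -2766/3709, 2039/7418, -2562/3709, 10069/7418, -726/3709; SSR = 22177/7418.

SSR = 2.990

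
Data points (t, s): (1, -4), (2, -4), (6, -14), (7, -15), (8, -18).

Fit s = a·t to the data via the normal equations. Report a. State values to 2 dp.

a = -2.24

Normal-equation sums: Σt·t = 154.
And Σt·s = -345.
AᵀA·[a]ᵀ = Aᵀs becomes [[154]]·[a]ᵀ = [-345]ᵀ.
Hence a = -345 / 154 ≈ -2.24026.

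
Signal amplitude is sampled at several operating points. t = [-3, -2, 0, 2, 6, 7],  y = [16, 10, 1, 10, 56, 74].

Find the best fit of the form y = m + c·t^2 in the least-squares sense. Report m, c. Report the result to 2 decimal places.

m = 3.05, c = 1.46

Normal-equation sums: Σ1 = 6, Σt^2 = 102, Σt^2·t^2 = 3810.
Right-hand side: Σy = 167, Σt^2·y = 5866.
So AᵀA·[m, c]ᵀ = Aᵀy: [[6, 102]; [102, 3810]]·[m, c]ᵀ = [167, 5866]ᵀ.
det = 6·3810 − 102² = 12456.
m = (167·3810 − 102·5866)/12456 = 6323/2076; c = (6·5866 − 102·167)/12456 = 1009/692.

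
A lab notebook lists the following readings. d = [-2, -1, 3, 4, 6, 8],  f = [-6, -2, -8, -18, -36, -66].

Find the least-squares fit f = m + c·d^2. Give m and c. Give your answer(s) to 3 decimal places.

Compute the Gram sums: Σ1 = 6, Σd^2 = 130, Σd^2·d^2 = 5746.
For Aᵀf: Σf = -136, Σd^2·f = -5906.
Eliminating c: 5746·(row 1) − 130·(row 2) gives 17576·m = 5746·(-136) − 130·(-5906) = -13676, so m = -263/338.
Then c = ((-5906) − 130·(-263/338))/5746 = -4439/4394.

m = -0.778, c = -1.010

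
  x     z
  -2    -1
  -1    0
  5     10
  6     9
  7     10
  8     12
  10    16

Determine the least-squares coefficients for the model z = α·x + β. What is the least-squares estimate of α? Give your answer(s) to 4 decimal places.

α = 1.3611

Normal-equation sums: Σx·x = 279, Σx = 33, Σ1 = 7.
Moment sums: Σx·z = 432, Σz = 56.
MᵀM·[α, β]ᵀ = Mᵀz becomes [[279, 33]; [33, 7]]·[α, β]ᵀ = [432, 56]ᵀ.
Eliminating β: 7·(row 1) − 33·(row 2) gives 864·α = 7·432 − 33·56 = 1176, so α = 49/36.
Then β = (56 − 33·(49/36))/7 = 19/12.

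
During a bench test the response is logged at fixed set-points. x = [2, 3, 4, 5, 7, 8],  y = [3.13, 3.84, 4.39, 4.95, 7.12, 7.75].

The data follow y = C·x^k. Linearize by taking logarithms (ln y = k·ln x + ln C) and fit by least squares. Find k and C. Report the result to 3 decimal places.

Let Y = ln y. Fitting Y = k·ln x + ln C by least squares:
Σln x = 8.8128, Σ(ln x)² = 14.3101, Σln y = 9.5758, Σln x·ln y = 14.9717.
Equations: 14.3101·k + 8.8128·ln C = 14.9717;  8.8128·k + 6·ln C = 9.5758.
Solving (det = 8.1947): k = 0.66381, ln C = 0.62096, so C = exp(0.62096) = 1.86071.

k = 0.664, C = 1.861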